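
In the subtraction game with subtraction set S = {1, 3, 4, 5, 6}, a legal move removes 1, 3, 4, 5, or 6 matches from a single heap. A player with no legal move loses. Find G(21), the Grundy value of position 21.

1

n :  0  1  2  3  4  5  6  7  8  9 10 11 12 13 14 15 16 17 18 19 20 21
G :  0  1  0  1  2  3  2  3  4  0  1  0  1  2  3  2  3  4  0  1  0  1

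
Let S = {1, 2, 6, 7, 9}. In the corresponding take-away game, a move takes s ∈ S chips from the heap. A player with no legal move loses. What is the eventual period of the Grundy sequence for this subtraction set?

8

n :  0  1  2  3  4  5  6  7  8  9 10 11 12 13 14 15 16 17 18
G :  0  1  2  0  1  2  3  4  0  1  2  0  1  2  3  4  0  1  2
G(n+8) = G(n) holds for n = 0,…,8 (a full window of length max(S) = 9), so the sequence is purely periodic with period 8.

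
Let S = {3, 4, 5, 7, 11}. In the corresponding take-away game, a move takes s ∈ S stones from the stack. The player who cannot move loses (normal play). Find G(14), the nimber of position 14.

n :  0  1  2  3  4  5  6  7  8  9 10 11 12 13 14
G :  0  0  0  1  1  1  2  2  2  3  0  3  4  1  4

4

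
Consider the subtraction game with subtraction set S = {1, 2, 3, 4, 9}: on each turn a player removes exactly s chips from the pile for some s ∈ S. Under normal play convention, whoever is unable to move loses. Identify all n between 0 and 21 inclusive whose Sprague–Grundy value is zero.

0, 5, 10, 15, 20

G(0) = 0
G(1) = mex{0} = 1
G(2) = mex{1,0} = 2
G(3) = mex{2,1,0} = 3
G(4) = mex{3,2,1,0} = 4
G(5) = mex{4,3,2,1} = 0
G(6) = mex{0,4,3,2} = 1
G(7) = mex{1,0,4,3} = 2
G(8) = mex{2,1,0,4} = 3
G(9) = mex{3,2,1,0,0} = 4
G(10) = mex{4,3,2,1,1} = 0
G(11) = mex{0,4,3,2,2} = 1
G(12) = mex{1,0,4,3,3} = 2
G(13) = mex{2,1,0,4,4} = 3
G(14) = mex{3,2,1,0,0} = 4
G(15) = mex{4,3,2,1,1} = 0
G(16) = mex{0,4,3,2,2} = 1
G(17) = mex{1,0,4,3,3} = 2
G(18) = mex{2,1,0,4,4} = 3
G(19) = mex{3,2,1,0,0} = 4
G(20) = mex{4,3,2,1,1} = 0
G(21) = mex{0,4,3,2,2} = 1
P-positions are exactly the n with G(n) = 0.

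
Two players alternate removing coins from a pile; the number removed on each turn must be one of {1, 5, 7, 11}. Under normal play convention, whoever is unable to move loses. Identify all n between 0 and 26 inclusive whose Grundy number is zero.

0, 2, 4, 6, 8, 10, 12, 14, 16, 18, 20, 22, 24, 26

n :  0  1  2  3  4  5  6  7  8  9 10 11 12 13 14 15 16 17 18 19 20 21 22 23 24 25 26
G :  0  1  0  1  0  1  0  1  0  1  0  1  0  1  0  1  0  1  0  1  0  1  0  1  0  1  0
P-positions are exactly the n with G(n) = 0.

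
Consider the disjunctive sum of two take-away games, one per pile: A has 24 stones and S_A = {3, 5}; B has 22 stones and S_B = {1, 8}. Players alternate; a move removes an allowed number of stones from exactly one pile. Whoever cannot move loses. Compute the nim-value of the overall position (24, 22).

0

Pile A, S = {3, 5}:
G(0) = 0
G(1) = mex{} = 0
G(2) = mex{} = 0
G(3) = mex{0} = 1
G(4) = mex{0} = 1
G(5) = mex{0,0} = 1
G(6) = mex{1,0} = 2
G(7) = mex{1,0} = 2
G(8) = mex{1,1} = 0
G(9) = mex{2,1} = 0
G(10) = mex{2,1} = 0
G(11) = mex{0,2} = 1
G(12) = mex{0,2} = 1
G(13) = mex{0,0} = 1
G(14) = mex{1,0} = 2
G(15) = mex{1,0} = 2
G(16) = mex{1,1} = 0
G(17) = mex{2,1} = 0
G(18) = mex{2,1} = 0
G(19) = mex{0,2} = 1
G(20) = mex{0,2} = 1
G(21) = mex{0,0} = 1
G(22) = mex{1,0} = 2
G(23) = mex{1,0} = 2
G(24) = mex{1,1} = 0
G_A(24) = 0.
Pile B, S = {1, 8}:
G(0) = 0
G(1) = mex{0} = 1
G(2) = mex{1} = 0
G(3) = mex{0} = 1
G(4) = mex{1} = 0
G(5) = mex{0} = 1
G(6) = mex{1} = 0
G(7) = mex{0} = 1
G(8) = mex{1,0} = 2
G(9) = mex{2,1} = 0
G(10) = mex{0,0} = 1
G(11) = mex{1,1} = 0
G(12) = mex{0,0} = 1
G(13) = mex{1,1} = 0
G(14) = mex{0,0} = 1
G(15) = mex{1,1} = 0
G(16) = mex{0,2} = 1
G(17) = mex{1,0} = 2
G(18) = mex{2,1} = 0
G(19) = mex{0,0} = 1
G(20) = mex{1,1} = 0
G(21) = mex{0,0} = 1
G(22) = mex{1,1} = 0
G_B(22) = 0.
Combined Grundy value = 0 ⊕ 0 = 0.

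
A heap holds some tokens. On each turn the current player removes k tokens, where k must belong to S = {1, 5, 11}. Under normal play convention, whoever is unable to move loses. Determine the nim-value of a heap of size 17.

n :  0  1  2  3  4  5  6  7  8  9 10 11 12 13 14 15 16 17
G :  0  1  0  1  0  1  0  1  0  1  0  1  0  1  0  1  0  1

1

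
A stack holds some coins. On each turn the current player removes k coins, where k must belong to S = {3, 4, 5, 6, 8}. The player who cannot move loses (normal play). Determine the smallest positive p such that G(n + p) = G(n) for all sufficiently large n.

n :  0  1  2  3  4  5  6  7  8  9 10 11 12 13 14 15 16 17 18 19 20 21 22 23
G :  0  0  0  1  1  1  2  2  2  3  3  0  0  0  1  1  1  2  2  2  3  3  0  0
G(n+11) = G(n) holds for n = 0,…,7 (a full window of length max(S) = 8), so the sequence is purely periodic with period 11.

11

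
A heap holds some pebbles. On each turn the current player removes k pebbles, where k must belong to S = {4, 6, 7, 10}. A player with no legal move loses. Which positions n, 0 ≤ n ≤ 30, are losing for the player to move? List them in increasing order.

0, 1, 2, 3, 14, 15, 16, 17, 28, 29, 30

G(0) = 0
G(1) = mex{} = 0
G(2) = mex{} = 0
G(3) = mex{} = 0
G(4) = mex{0} = 1
G(5) = mex{0} = 1
G(6) = mex{0,0} = 1
G(7) = mex{0,0,0} = 1
G(8) = mex{1,0,0} = 2
G(9) = mex{1,0,0} = 2
G(10) = mex{1,1,0,0} = 2
G(11) = mex{1,1,1,0} = 2
G(12) = mex{2,1,1,0} = 3
G(13) = mex{2,1,1,0} = 3
G(14) = mex{2,2,1,1} = 0
G(15) = mex{2,2,2,1} = 0
G(16) = mex{3,2,2,1} = 0
G(17) = mex{3,2,2,1} = 0
G(18) = mex{0,3,2,2} = 1
G(19) = mex{0,3,3,2} = 1
G(20) = mex{0,0,3,2} = 1
G(21) = mex{0,0,0,2} = 1
G(22) = mex{1,0,0,3} = 2
G(23) = mex{1,0,0,3} = 2
G(24) = mex{1,1,0,0} = 2
G(25) = mex{1,1,1,0} = 2
G(26) = mex{2,1,1,0} = 3
G(27) = mex{2,1,1,0} = 3
G(28) = mex{2,2,1,1} = 0
G(29) = mex{2,2,2,1} = 0
G(30) = mex{3,2,2,1} = 0
P-positions are exactly the n with G(n) = 0.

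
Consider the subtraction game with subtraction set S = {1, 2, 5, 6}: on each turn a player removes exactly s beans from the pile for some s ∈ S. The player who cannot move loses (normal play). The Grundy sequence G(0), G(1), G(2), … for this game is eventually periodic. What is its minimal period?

n :  0  1  2  3  4  5  6  7  8  9 10 11 12 13 14 15
G :  0  1  2  0  1  2  3  0  1  2  0  1  2  3  0  1
G(n+7) = G(n) holds for n = 0,…,5 (a full window of length max(S) = 6), so the sequence is purely periodic with period 7.

7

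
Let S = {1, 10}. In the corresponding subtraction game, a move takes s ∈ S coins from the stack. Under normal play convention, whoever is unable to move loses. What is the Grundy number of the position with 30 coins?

n :  0  1  2  3  4  5  6  7  8  9 10 11 12 13 14 15 16 17 18 19 20 21 22 23 24 25 26 27 28 29 30
G :  0  1  0  1  0  1  0  1  0  1  2  0  1  0  1  0  1  0  1  0  1  2  0  1  0  1  0  1  0  1  0

0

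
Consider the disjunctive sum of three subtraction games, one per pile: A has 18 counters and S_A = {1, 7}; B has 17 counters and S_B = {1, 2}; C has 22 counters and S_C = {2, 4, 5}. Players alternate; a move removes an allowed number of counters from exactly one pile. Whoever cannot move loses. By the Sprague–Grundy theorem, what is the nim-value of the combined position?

2

Pile A, S = {1, 7}:
G(0) = 0
G(1) = mex{0} = 1
G(2) = mex{1} = 0
G(3) = mex{0} = 1
G(4) = mex{1} = 0
G(5) = mex{0} = 1
G(6) = mex{1} = 0
G(7) = mex{0,0} = 1
G(8) = mex{1,1} = 0
G(9) = mex{0,0} = 1
G(10) = mex{1,1} = 0
G(11) = mex{0,0} = 1
G(12) = mex{1,1} = 0
G(13) = mex{0,0} = 1
G(14) = mex{1,1} = 0
G(15) = mex{0,0} = 1
G(16) = mex{1,1} = 0
G(17) = mex{0,0} = 1
G(18) = mex{1,1} = 0
G_A(18) = 0.
Pile B, S = {1, 2}:
G(0) = 0
G(1) = mex{0} = 1
G(2) = mex{1,0} = 2
G(3) = mex{2,1} = 0
G(4) = mex{0,2} = 1
G(5) = mex{1,0} = 2
G(6) = mex{2,1} = 0
G(7) = mex{0,2} = 1
G(8) = mex{1,0} = 2
G(9) = mex{2,1} = 0
G(10) = mex{0,2} = 1
G(11) = mex{1,0} = 2
G(12) = mex{2,1} = 0
G(13) = mex{0,2} = 1
G(14) = mex{1,0} = 2
G(15) = mex{2,1} = 0
G(16) = mex{0,2} = 1
G(17) = mex{1,0} = 2
G_B(17) = 2.
Pile C, S = {2, 4, 5}:
G(0) = 0
G(1) = mex{} = 0
G(2) = mex{0} = 1
G(3) = mex{0} = 1
G(4) = mex{1,0} = 2
G(5) = mex{1,0,0} = 2
G(6) = mex{2,1,0} = 3
G(7) = mex{2,1,1} = 0
G(8) = mex{3,2,1} = 0
G(9) = mex{0,2,2} = 1
G(10) = mex{0,3,2} = 1
G(11) = mex{1,0,3} = 2
G(12) = mex{1,0,0} = 2
G(13) = mex{2,1,0} = 3
G(14) = mex{2,1,1} = 0
G(15) = mex{3,2,1} = 0
G(16) = mex{0,2,2} = 1
G(17) = mex{0,3,2} = 1
G(18) = mex{1,0,3} = 2
G(19) = mex{1,0,0} = 2
G(20) = mex{2,1,0} = 3
G(21) = mex{2,1,1} = 0
G(22) = mex{3,2,1} = 0
G_C(22) = 0.
Combined Grundy value = 0 ⊕ 2 ⊕ 0 = 2.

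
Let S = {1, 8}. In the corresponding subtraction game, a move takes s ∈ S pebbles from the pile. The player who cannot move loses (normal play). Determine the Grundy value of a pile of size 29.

n :  0  1  2  3  4  5  6  7  8  9 10 11 12 13 14 15 16 17 18 19 20 21 22 23 24 25 26 27 28 29
G :  0  1  0  1  0  1  0  1  2  0  1  0  1  0  1  0  1  2  0  1  0  1  0  1  0  1  2  0  1  0

0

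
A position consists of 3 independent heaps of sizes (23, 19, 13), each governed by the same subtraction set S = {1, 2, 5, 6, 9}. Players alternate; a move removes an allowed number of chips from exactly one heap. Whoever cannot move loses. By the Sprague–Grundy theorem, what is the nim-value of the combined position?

All heaps use S = {1, 2, 5, 6, 9}:
G(0) = 0
G(1) = mex{0} = 1
G(2) = mex{1,0} = 2
G(3) = mex{2,1} = 0
G(4) = mex{0,2} = 1
G(5) = mex{1,0,0} = 2
G(6) = mex{2,1,1,0} = 3
G(7) = mex{3,2,2,1} = 0
G(8) = mex{0,3,0,2} = 1
G(9) = mex{1,0,1,0,0} = 2
G(10) = mex{2,1,2,1,1} = 0
G(11) = mex{0,2,3,2,2} = 1
G(12) = mex{1,0,0,3,0} = 2
G(13) = mex{2,1,1,0,1} = 3
G(14) = mex{3,2,2,1,2} = 0
G(15) = mex{0,3,0,2,3} = 1
G(16) = mex{1,0,1,0,0} = 2
G(17) = mex{2,1,2,1,1} = 0
G(18) = mex{0,2,3,2,2} = 1
G(19) = mex{1,0,0,3,0} = 2
G(20) = mex{2,1,1,0,1} = 3
G(21) = mex{3,2,2,1,2} = 0
G(22) = mex{0,3,0,2,3} = 1
G(23) = mex{1,0,1,0,0} = 2
Heap A: G(23) = 2.
Heap B: G(19) = 2.
Heap C: G(13) = 3.
Combined Grundy value = 2 ⊕ 2 ⊕ 3 = 3.

3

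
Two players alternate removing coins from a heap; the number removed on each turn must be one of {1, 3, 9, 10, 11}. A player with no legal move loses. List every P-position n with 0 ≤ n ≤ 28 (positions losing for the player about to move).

n :  0  1  2  3  4  5  6  7  8  9 10 11 12 13 14 15 16 17 18 19 20 21 22 23 24 25 26 27 28
G :  0  1  0  1  0  1  0  1  0  1  2  3  2  3  2  3  2  3  2  3  0  1  0  1  0  1  0  1  0
P-positions are exactly the n with G(n) = 0.

0, 2, 4, 6, 8, 20, 22, 24, 26, 28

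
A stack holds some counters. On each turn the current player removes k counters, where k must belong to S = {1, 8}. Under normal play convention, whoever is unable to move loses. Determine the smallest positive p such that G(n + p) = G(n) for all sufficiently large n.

9

n :  0  1  2  3  4  5  6  7  8  9 10 11 12 13 14 15 16 17 18 19
G :  0  1  0  1  0  1  0  1  2  0  1  0  1  0  1  0  1  2  0  1
G(n+9) = G(n) holds for n = 0,…,7 (a full window of length max(S) = 8), so the sequence is purely periodic with period 9.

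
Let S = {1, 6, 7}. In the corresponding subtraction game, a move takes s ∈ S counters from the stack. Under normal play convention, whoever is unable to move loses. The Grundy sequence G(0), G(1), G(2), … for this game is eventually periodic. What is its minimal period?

12

G(0) = 0
G(1) = mex{0} = 1
G(2) = mex{1} = 0
G(3) = mex{0} = 1
G(4) = mex{1} = 0
G(5) = mex{0} = 1
G(6) = mex{1,0} = 2
G(7) = mex{2,1,0} = 3
G(8) = mex{3,0,1} = 2
G(9) = mex{2,1,0} = 3
G(10) = mex{3,0,1} = 2
G(11) = mex{2,1,0} = 3
G(12) = mex{3,2,1} = 0
G(13) = mex{0,3,2} = 1
G(14) = mex{1,2,3} = 0
G(15) = mex{0,3,2} = 1
G(16) = mex{1,2,3} = 0
G(17) = mex{0,3,2} = 1
G(18) = mex{1,0,3} = 2
G(19) = mex{2,1,0} = 3
G(20) = mex{3,0,1} = 2
G(21) = mex{2,1,0} = 3
G(22) = mex{3,0,1} = 2
G(23) = mex{2,1,0} = 3
G(24) = mex{3,2,1} = 0
G(25) = mex{0,3,2} = 1
G(n+12) = G(n) holds for n = 0,…,6 (a full window of length max(S) = 7), so the sequence is purely periodic with period 12.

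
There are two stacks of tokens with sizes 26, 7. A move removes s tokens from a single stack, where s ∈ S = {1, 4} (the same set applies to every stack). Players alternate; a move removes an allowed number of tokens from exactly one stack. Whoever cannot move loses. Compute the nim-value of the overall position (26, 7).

1

All stacks use S = {1, 4}:
G(0) = 0
G(1) = mex{0} = 1
G(2) = mex{1} = 0
G(3) = mex{0} = 1
G(4) = mex{1,0} = 2
G(5) = mex{2,1} = 0
G(6) = mex{0,0} = 1
G(7) = mex{1,1} = 0
G(8) = mex{0,2} = 1
G(9) = mex{1,0} = 2
G(10) = mex{2,1} = 0
G(11) = mex{0,0} = 1
G(12) = mex{1,1} = 0
G(13) = mex{0,2} = 1
G(14) = mex{1,0} = 2
G(15) = mex{2,1} = 0
G(16) = mex{0,0} = 1
G(17) = mex{1,1} = 0
G(18) = mex{0,2} = 1
G(19) = mex{1,0} = 2
G(20) = mex{2,1} = 0
G(21) = mex{0,0} = 1
G(22) = mex{1,1} = 0
G(23) = mex{0,2} = 1
G(24) = mex{1,0} = 2
G(25) = mex{2,1} = 0
G(26) = mex{0,0} = 1
Stack A: G(26) = 1.
Stack B: G(7) = 0.
Combined Grundy value = 1 ⊕ 0 = 1.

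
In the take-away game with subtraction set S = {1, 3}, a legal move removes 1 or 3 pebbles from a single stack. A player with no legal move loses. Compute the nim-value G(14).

n :  0  1  2  3  4  5  6  7  8  9 10 11 12 13 14
G :  0  1  0  1  0  1  0  1  0  1  0  1  0  1  0

0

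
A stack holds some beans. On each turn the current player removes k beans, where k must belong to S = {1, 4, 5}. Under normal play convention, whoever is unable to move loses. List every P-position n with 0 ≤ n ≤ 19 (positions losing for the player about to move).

n :  0  1  2  3  4  5  6  7  8  9 10 11 12 13 14 15 16 17 18 19
G :  0  1  0  1  2  3  2  3  0  1  0  1  2  3  2  3  0  1  0  1
P-positions are exactly the n with G(n) = 0.

0, 2, 8, 10, 16, 18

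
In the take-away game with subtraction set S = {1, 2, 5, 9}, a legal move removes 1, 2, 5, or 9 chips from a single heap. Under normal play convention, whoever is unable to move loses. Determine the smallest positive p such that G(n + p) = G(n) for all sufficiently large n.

n :  0  1  2  3  4  5  6  7  8  9 10 11 12 13 14 15 16 17 18 19 20 21
G :  0  1  2  0  1  2  0  1  2  3  0  1  2  0  1  2  0  1  2  3  0  1
G(n+10) = G(n) holds for n = 0,…,8 (a full window of length max(S) = 9), so the sequence is purely periodic with period 10.

10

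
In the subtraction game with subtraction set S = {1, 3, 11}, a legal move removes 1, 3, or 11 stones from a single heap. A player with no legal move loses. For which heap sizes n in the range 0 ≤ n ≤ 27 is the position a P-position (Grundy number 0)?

0, 2, 4, 6, 8, 10, 12, 14, 16, 18, 20, 22, 24, 26

n :  0  1  2  3  4  5  6  7  8  9 10 11 12 13 14 15 16 17 18 19 20 21 22 23 24 25 26 27
G :  0  1  0  1  0  1  0  1  0  1  0  1  0  1  0  1  0  1  0  1  0  1  0  1  0  1  0  1
P-positions are exactly the n with G(n) = 0.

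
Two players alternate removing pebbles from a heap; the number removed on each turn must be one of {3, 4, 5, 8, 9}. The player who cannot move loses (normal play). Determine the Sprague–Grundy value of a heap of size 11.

3

n :  0  1  2  3  4  5  6  7  8  9 10 11
G :  0  0  0  1  1  1  2  2  2  3  3  3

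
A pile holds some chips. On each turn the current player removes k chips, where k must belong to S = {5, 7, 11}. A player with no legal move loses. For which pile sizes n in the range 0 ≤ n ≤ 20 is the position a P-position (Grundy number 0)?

G(0) = 0
G(1) = mex{} = 0
G(2) = mex{} = 0
G(3) = mex{} = 0
G(4) = mex{} = 0
G(5) = mex{0} = 1
G(6) = mex{0} = 1
G(7) = mex{0,0} = 1
G(8) = mex{0,0} = 1
G(9) = mex{0,0} = 1
G(10) = mex{1,0} = 2
G(11) = mex{1,0,0} = 2
G(12) = mex{1,1,0} = 2
G(13) = mex{1,1,0} = 2
G(14) = mex{1,1,0} = 2
G(15) = mex{2,1,0} = 3
G(16) = mex{2,1,1} = 0
G(17) = mex{2,2,1} = 0
G(18) = mex{2,2,1} = 0
G(19) = mex{2,2,1} = 0
G(20) = mex{3,2,1} = 0
P-positions are exactly the n with G(n) = 0.

0, 1, 2, 3, 4, 16, 17, 18, 19, 20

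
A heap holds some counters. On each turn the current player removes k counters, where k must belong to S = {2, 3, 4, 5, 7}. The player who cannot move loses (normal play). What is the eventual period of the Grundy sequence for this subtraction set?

G(0) = 0
G(1) = mex{} = 0
G(2) = mex{0} = 1
G(3) = mex{0,0} = 1
G(4) = mex{1,0,0} = 2
G(5) = mex{1,1,0,0} = 2
G(6) = mex{2,1,1,0} = 3
G(7) = mex{2,2,1,1,0} = 3
G(8) = mex{3,2,2,1,0} = 4
G(9) = mex{3,3,2,2,1} = 0
G(10) = mex{4,3,3,2,1} = 0
G(11) = mex{0,4,3,3,2} = 1
G(12) = mex{0,0,4,3,2} = 1
G(13) = mex{1,0,0,4,3} = 2
G(14) = mex{1,1,0,0,3} = 2
G(15) = mex{2,1,1,0,4} = 3
G(16) = mex{2,2,1,1,0} = 3
G(17) = mex{3,2,2,1,0} = 4
G(18) = mex{3,3,2,2,1} = 0
G(19) = mex{4,3,3,2,1} = 0
G(n+9) = G(n) holds for n = 0,…,6 (a full window of length max(S) = 7), so the sequence is purely periodic with period 9.

9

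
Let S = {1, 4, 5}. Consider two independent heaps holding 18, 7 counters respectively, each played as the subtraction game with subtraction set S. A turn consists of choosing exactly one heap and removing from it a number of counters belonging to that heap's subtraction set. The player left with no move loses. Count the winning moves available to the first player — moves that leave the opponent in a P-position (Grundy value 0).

All heaps use S = {1, 4, 5}:
n :  0  1  2  3  4  5  6  7  8  9 10 11 12 13 14 15 16 17 18
G :  0  1  0  1  2  3  2  3  0  1  0  1  2  3  2  3  0  1  0
Heap A: G(18) = 0.
Heap B: G(7) = 3.
Combined Grundy value = 0 ⊕ 3 = 3.
A winning move leaves total XOR = 0, i.e. changes one component's Grundy value g to g ⊕ X where X is the current total.
Heap A: need g' = 0⊕3 = 3. Options: 18−1→G=1, 18−4→G=2, 18−5→G=3. Hits: 1.
Heap B: need g' = 3⊕3 = 0. Options: 7−1→G=2, 7−4→G=1, 7−5→G=0. Hits: 1.

2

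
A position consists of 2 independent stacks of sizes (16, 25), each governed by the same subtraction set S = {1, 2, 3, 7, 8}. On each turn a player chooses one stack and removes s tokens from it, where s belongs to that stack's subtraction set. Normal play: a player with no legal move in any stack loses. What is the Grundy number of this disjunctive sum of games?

All stacks use S = {1, 2, 3, 7, 8}:
n :  0  1  2  3  4  5  6  7  8  9 10 11 12 13 14 15 16 17 18 19 20 21 22 23 24 25
G :  0  1  2  3  0  1  2  3  4  0  1  2  3  0  1  2  3  4  0  1  2  3  0  1  2  3
Stack A: G(16) = 3.
Stack B: G(25) = 3.
Combined Grundy value = 3 ⊕ 3 = 0.

0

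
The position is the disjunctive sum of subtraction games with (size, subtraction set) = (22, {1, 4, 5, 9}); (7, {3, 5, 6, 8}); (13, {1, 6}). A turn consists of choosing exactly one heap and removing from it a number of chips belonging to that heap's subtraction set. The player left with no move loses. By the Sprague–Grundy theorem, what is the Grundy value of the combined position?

2

Heap A, S = {1, 4, 5, 9}:
G(0) = 0
G(1) = mex{0} = 1
G(2) = mex{1} = 0
G(3) = mex{0} = 1
G(4) = mex{1,0} = 2
G(5) = mex{2,1,0} = 3
G(6) = mex{3,0,1} = 2
G(7) = mex{2,1,0} = 3
G(8) = mex{3,2,1} = 0
G(9) = mex{0,3,2,0} = 1
G(10) = mex{1,2,3,1} = 0
G(11) = mex{0,3,2,0} = 1
G(12) = mex{1,0,3,1} = 2
G(13) = mex{2,1,0,2} = 3
G(14) = mex{3,0,1,3} = 2
G(15) = mex{2,1,0,2} = 3
G(16) = mex{3,2,1,3} = 0
G(17) = mex{0,3,2,0} = 1
G(18) = mex{1,2,3,1} = 0
G(19) = mex{0,3,2,0} = 1
G(20) = mex{1,0,3,1} = 2
G(21) = mex{2,1,0,2} = 3
G(22) = mex{3,0,1,3} = 2
G_A(22) = 2.
Heap B, S = {3, 5, 6, 8}:
G(0) = 0
G(1) = mex{} = 0
G(2) = mex{} = 0
G(3) = mex{0} = 1
G(4) = mex{0} = 1
G(5) = mex{0,0} = 1
G(6) = mex{1,0,0} = 2
G(7) = mex{1,0,0} = 2
G_B(7) = 2.
Heap C, S = {1, 6}:
n :  0  1  2  3  4  5  6  7  8  9 10 11 12 13
G :  0  1  0  1  0  1  2  0  1  0  1  0  1  2
G_C(13) = 2.
Combined Grundy value = 2 ⊕ 2 ⊕ 2 = 2.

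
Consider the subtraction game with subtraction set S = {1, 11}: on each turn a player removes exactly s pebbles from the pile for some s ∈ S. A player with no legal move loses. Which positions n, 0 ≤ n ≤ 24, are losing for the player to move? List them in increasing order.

0, 2, 4, 6, 8, 10, 12, 14, 16, 18, 20, 22, 24

G(0) = 0
G(1) = mex{0} = 1
G(2) = mex{1} = 0
G(3) = mex{0} = 1
G(4) = mex{1} = 0
G(5) = mex{0} = 1
G(6) = mex{1} = 0
G(7) = mex{0} = 1
G(8) = mex{1} = 0
G(9) = mex{0} = 1
G(10) = mex{1} = 0
G(11) = mex{0,0} = 1
G(12) = mex{1,1} = 0
G(13) = mex{0,0} = 1
G(14) = mex{1,1} = 0
G(15) = mex{0,0} = 1
G(16) = mex{1,1} = 0
G(17) = mex{0,0} = 1
G(18) = mex{1,1} = 0
G(19) = mex{0,0} = 1
G(20) = mex{1,1} = 0
G(21) = mex{0,0} = 1
G(22) = mex{1,1} = 0
G(23) = mex{0,0} = 1
G(24) = mex{1,1} = 0
P-positions are exactly the n with G(n) = 0.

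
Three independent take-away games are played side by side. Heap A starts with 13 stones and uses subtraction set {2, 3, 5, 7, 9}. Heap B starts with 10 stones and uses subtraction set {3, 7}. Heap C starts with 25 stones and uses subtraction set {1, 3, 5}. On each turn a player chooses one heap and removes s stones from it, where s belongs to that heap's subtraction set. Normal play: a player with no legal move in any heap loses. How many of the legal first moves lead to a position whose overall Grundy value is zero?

Heap A, S = {2, 3, 5, 7, 9}:
G(0) = 0
G(1) = mex{} = 0
G(2) = mex{0} = 1
G(3) = mex{0,0} = 1
G(4) = mex{1,0} = 2
G(5) = mex{1,1,0} = 2
G(6) = mex{2,1,0} = 3
G(7) = mex{2,2,1,0} = 3
G(8) = mex{3,2,1,0} = 4
G(9) = mex{3,3,2,1,0} = 4
G(10) = mex{4,3,2,1,0} = 5
G(11) = mex{4,4,3,2,1} = 0
G(12) = mex{5,4,3,2,1} = 0
G(13) = mex{0,5,4,3,2} = 1
G_A(13) = 1.
Heap B, S = {3, 7}:
G(0) = 0
G(1) = mex{} = 0
G(2) = mex{} = 0
G(3) = mex{0} = 1
G(4) = mex{0} = 1
G(5) = mex{0} = 1
G(6) = mex{1} = 0
G(7) = mex{1,0} = 2
G(8) = mex{1,0} = 2
G(9) = mex{0,0} = 1
G(10) = mex{2,1} = 0
G_B(10) = 0.
Heap C, S = {1, 3, 5}:
n :  0  1  2  3  4  5  6  7  8  9 10 11 12 13 14 15 16 17 18 19 20 21 22 23 24 25
G :  0  1  0  1  0  1  0  1  0  1  0  1  0  1  0  1  0  1  0  1  0  1  0  1  0  1
G_C(25) = 1.
Combined Grundy value = 1 ⊕ 0 ⊕ 1 = 0.
A winning move leaves total XOR = 0, i.e. changes one component's Grundy value g to g ⊕ X where X is the current total.
Heap A: target g' = 1⊕0 = 1, but every legal move changes the Grundy value (mex property), so 0 moves.
Heap B: target g' = 0⊕0 = 0, but every legal move changes the Grundy value (mex property), so 0 moves.
Heap C: target g' = 1⊕0 = 1, but every legal move changes the Grundy value (mex property), so 0 moves.

0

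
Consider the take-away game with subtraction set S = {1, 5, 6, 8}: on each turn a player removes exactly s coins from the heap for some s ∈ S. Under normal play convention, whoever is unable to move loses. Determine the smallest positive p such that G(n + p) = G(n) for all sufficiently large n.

n :  0  1  2  3  4  5  6  7  8  9 10 11 12 13 14 15 16 17 18 19 20 21 22 23
G :  0  1  0  1  0  1  2  3  2  3  2  0  1  0  1  0  1  2  3  2  3  2  0  1
G(n+11) = G(n) holds for n = 0,…,7 (a full window of length max(S) = 8), so the sequence is purely periodic with period 11.

11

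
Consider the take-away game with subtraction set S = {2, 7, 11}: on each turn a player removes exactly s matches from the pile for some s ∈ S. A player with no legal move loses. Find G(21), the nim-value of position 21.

n :  0  1  2  3  4  5  6  7  8  9 10 11 12 13 14 15 16 17 18 19 20 21
G :  0  0  1  1  0  0  1  1  2  0  0  1  1  0  0  1  1  2  0  0  1  1

1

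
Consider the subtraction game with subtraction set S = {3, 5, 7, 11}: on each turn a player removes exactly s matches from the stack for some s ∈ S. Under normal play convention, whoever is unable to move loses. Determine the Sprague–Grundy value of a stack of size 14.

G(0) = 0
G(1) = mex{} = 0
G(2) = mex{} = 0
G(3) = mex{0} = 1
G(4) = mex{0} = 1
G(5) = mex{0,0} = 1
G(6) = mex{1,0} = 2
G(7) = mex{1,0,0} = 2
G(8) = mex{1,1,0} = 2
G(9) = mex{2,1,0} = 3
G(10) = mex{2,1,1} = 0
G(11) = mex{2,2,1,0} = 3
G(12) = mex{3,2,1,0} = 4
G(13) = mex{0,2,2,0} = 1
G(14) = mex{3,3,2,1} = 0

0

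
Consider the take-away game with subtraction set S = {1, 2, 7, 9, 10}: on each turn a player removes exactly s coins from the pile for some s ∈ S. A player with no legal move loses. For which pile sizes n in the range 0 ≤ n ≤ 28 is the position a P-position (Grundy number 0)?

G(0) = 0
G(1) = mex{0} = 1
G(2) = mex{1,0} = 2
G(3) = mex{2,1} = 0
G(4) = mex{0,2} = 1
G(5) = mex{1,0} = 2
G(6) = mex{2,1} = 0
G(7) = mex{0,2,0} = 1
G(8) = mex{1,0,1} = 2
G(9) = mex{2,1,2,0} = 3
G(10) = mex{3,2,0,1,0} = 4
G(11) = mex{4,3,1,2,1} = 0
G(12) = mex{0,4,2,0,2} = 1
G(13) = mex{1,0,0,1,0} = 2
G(14) = mex{2,1,1,2,1} = 0
G(15) = mex{0,2,2,0,2} = 1
G(16) = mex{1,0,3,1,0} = 2
G(17) = mex{2,1,4,2,1} = 0
G(18) = mex{0,2,0,3,2} = 1
G(19) = mex{1,0,1,4,3} = 2
G(20) = mex{2,1,2,0,4} = 3
G(21) = mex{3,2,0,1,0} = 4
G(22) = mex{4,3,1,2,1} = 0
G(23) = mex{0,4,2,0,2} = 1
G(24) = mex{1,0,0,1,0} = 2
G(25) = mex{2,1,1,2,1} = 0
G(26) = mex{0,2,2,0,2} = 1
G(27) = mex{1,0,3,1,0} = 2
G(28) = mex{2,1,4,2,1} = 0
P-positions are exactly the n with G(n) = 0.

0, 3, 6, 11, 14, 17, 22, 25, 28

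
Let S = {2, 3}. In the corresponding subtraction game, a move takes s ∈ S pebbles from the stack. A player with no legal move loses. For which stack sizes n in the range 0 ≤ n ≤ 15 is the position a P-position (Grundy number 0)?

0, 1, 5, 6, 10, 11, 15

n :  0  1  2  3  4  5  6  7  8  9 10 11 12 13 14 15
G :  0  0  1  1  2  0  0  1  1  2  0  0  1  1  2  0
P-positions are exactly the n with G(n) = 0.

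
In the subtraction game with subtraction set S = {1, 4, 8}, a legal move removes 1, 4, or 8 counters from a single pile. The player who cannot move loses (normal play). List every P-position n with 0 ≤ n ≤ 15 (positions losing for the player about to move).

0, 2, 5, 7, 12, 14

G(0) = 0
G(1) = mex{0} = 1
G(2) = mex{1} = 0
G(3) = mex{0} = 1
G(4) = mex{1,0} = 2
G(5) = mex{2,1} = 0
G(6) = mex{0,0} = 1
G(7) = mex{1,1} = 0
G(8) = mex{0,2,0} = 1
G(9) = mex{1,0,1} = 2
G(10) = mex{2,1,0} = 3
G(11) = mex{3,0,1} = 2
G(12) = mex{2,1,2} = 0
G(13) = mex{0,2,0} = 1
G(14) = mex{1,3,1} = 0
G(15) = mex{0,2,0} = 1
P-positions are exactly the n with G(n) = 0.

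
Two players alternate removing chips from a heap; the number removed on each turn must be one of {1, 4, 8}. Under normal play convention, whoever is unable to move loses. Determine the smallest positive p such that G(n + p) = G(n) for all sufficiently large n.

G(0) = 0
G(1) = mex{0} = 1
G(2) = mex{1} = 0
G(3) = mex{0} = 1
G(4) = mex{1,0} = 2
G(5) = mex{2,1} = 0
G(6) = mex{0,0} = 1
G(7) = mex{1,1} = 0
G(8) = mex{0,2,0} = 1
G(9) = mex{1,0,1} = 2
G(10) = mex{2,1,0} = 3
G(11) = mex{3,0,1} = 2
G(12) = mex{2,1,2} = 0
G(13) = mex{0,2,0} = 1
G(14) = mex{1,3,1} = 0
G(15) = mex{0,2,0} = 1
G(16) = mex{1,0,1} = 2
G(17) = mex{2,1,2} = 0
G(18) = mex{0,0,3} = 1
G(19) = mex{1,1,2} = 0
G(20) = mex{0,2,0} = 1
G(21) = mex{1,0,1} = 2
G(22) = mex{2,1,0} = 3
G(23) = mex{3,0,1} = 2
G(24) = mex{2,1,2} = 0
G(25) = mex{0,2,0} = 1
G(n+12) = G(n) holds for n = 0,…,7 (a full window of length max(S) = 8), so the sequence is purely periodic with period 12.

12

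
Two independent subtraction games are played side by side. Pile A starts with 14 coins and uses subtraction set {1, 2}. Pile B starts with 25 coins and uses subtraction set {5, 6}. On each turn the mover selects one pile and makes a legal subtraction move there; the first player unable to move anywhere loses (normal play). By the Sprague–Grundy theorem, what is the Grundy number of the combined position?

2

Pile A, S = {1, 2}:
n :  0  1  2  3  4  5  6  7  8  9 10 11 12 13 14
G :  0  1  2  0  1  2  0  1  2  0  1  2  0  1  2
G_A(14) = 2.
Pile B, S = {5, 6}:
n :  0  1  2  3  4  5  6  7  8  9 10 11 12 13 14 15 16 17 18 19 20 21 22 23 24 25
G :  0  0  0  0  0  1  1  1  1  1  2  0  0  0  0  0  1  1  1  1  1  2  0  0  0  0
G_B(25) = 0.
Combined Grundy value = 2 ⊕ 0 = 2.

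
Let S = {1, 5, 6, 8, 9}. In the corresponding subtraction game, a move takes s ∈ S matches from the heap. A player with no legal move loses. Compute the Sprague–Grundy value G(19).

n :  0  1  2  3  4  5  6  7  8  9 10 11 12 13 14 15 16 17 18 19
G :  0  1  0  1  0  1  2  3  2  3  2  3  4  5  0  1  0  1  0  1

1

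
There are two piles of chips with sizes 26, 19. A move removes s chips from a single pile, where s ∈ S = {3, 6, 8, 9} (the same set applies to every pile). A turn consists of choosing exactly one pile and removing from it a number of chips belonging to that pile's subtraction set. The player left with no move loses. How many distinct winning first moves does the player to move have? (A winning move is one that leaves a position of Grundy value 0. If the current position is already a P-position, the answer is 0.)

3

All piles use S = {3, 6, 8, 9}:
n :  0  1  2  3  4  5  6  7  8  9 10 11 12 13 14 15 16 17 18 19 20 21 22 23 24 25 26
G :  0  0  0  1  1  1  2  2  2  3  3  3  0  0  0  1  1  1  2  2  2  3  3  3  0  0  0
Pile A: G(26) = 0.
Pile B: G(19) = 2.
Combined Grundy value = 0 ⊕ 2 = 2.
A winning move leaves total XOR = 0, i.e. changes one component's Grundy value g to g ⊕ X where X is the current total.
Pile A: need g' = 0⊕2 = 2. Options: 26−3→G=3, 26−6→G=2, 26−8→G=2, 26−9→G=1. Hits: 2.
Pile B: need g' = 2⊕2 = 0. Options: 19−3→G=1, 19−6→G=0, 19−8→G=3, 19−9→G=3. Hits: 1.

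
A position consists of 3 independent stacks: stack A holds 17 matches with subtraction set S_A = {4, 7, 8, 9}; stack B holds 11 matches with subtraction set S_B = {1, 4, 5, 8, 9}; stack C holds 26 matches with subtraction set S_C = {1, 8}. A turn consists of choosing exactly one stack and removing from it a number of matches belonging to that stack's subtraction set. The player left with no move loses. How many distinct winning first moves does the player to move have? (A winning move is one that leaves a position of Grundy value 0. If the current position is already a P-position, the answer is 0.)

1

Stack A, S = {4, 7, 8, 9}:
G(0) = 0
G(1) = mex{} = 0
G(2) = mex{} = 0
G(3) = mex{} = 0
G(4) = mex{0} = 1
G(5) = mex{0} = 1
G(6) = mex{0} = 1
G(7) = mex{0,0} = 1
G(8) = mex{1,0,0} = 2
G(9) = mex{1,0,0,0} = 2
G(10) = mex{1,0,0,0} = 2
G(11) = mex{1,1,0,0} = 2
G(12) = mex{2,1,1,0} = 3
G(13) = mex{2,1,1,1} = 0
G(14) = mex{2,1,1,1} = 0
G(15) = mex{2,2,1,1} = 0
G(16) = mex{3,2,2,1} = 0
G(17) = mex{0,2,2,2} = 1
G_A(17) = 1.
Stack B, S = {1, 4, 5, 8, 9}:
n :  0  1  2  3  4  5  6  7  8  9 10 11
G :  0  1  0  1  2  3  2  3  4  5  4  5
G_B(11) = 5.
Stack C, S = {1, 8}:
n :  0  1  2  3  4  5  6  7  8  9 10 11 12 13 14 15 16 17 18 19 20 21 22 23 24 25 26
G :  0  1  0  1  0  1  0  1  2  0  1  0  1  0  1  0  1  2  0  1  0  1  0  1  0  1  2
G_C(26) = 2.
Combined Grundy value = 1 ⊕ 5 ⊕ 2 = 6.
A winning move leaves total XOR = 0, i.e. changes one component's Grundy value g to g ⊕ X where X is the current total.
Stack A: need g' = 1⊕6 = 7. Options: 17−4→G=0, 17−7→G=2, 17−8→G=2, 17−9→G=2. Hits: 0.
Stack B: need g' = 5⊕6 = 3. Options: 11−1→G=4, 11−4→G=3, 11−5→G=2, 11−8→G=1, 11−9→G=0. Hits: 1.
Stack C: need g' = 2⊕6 = 4. Options: 26−1→G=1, 26−8→G=0. Hits: 0.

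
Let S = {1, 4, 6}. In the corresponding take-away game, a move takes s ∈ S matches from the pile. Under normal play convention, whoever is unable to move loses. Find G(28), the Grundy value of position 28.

n :  0  1  2  3  4  5  6  7  8  9 10 11 12 13 14 15 16 17 18 19 20 21 22 23 24 25 26 27 28
G :  0  1  0  1  2  0  1  0  1  2  0  1  0  1  2  0  1  0  1  2  0  1  0  1  2  0  1  0  1

1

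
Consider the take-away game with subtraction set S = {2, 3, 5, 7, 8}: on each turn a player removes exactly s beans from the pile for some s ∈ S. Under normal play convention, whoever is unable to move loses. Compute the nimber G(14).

G(0) = 0
G(1) = mex{} = 0
G(2) = mex{0} = 1
G(3) = mex{0,0} = 1
G(4) = mex{1,0} = 2
G(5) = mex{1,1,0} = 2
G(6) = mex{2,1,0} = 3
G(7) = mex{2,2,1,0} = 3
G(8) = mex{3,2,1,0,0} = 4
G(9) = mex{3,3,2,1,0} = 4
G(10) = mex{4,3,2,1,1} = 0
G(11) = mex{4,4,3,2,1} = 0
G(12) = mex{0,4,3,2,2} = 1
G(13) = mex{0,0,4,3,2} = 1
G(14) = mex{1,0,4,3,3} = 2

2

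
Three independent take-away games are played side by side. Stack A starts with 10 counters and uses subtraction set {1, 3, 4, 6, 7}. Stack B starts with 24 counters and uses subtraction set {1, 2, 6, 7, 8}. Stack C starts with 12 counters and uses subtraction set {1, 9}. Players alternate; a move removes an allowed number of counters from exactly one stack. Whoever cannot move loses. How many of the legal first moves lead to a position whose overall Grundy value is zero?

0

Stack A, S = {1, 3, 4, 6, 7}:
n :  0  1  2  3  4  5  6  7  8  9 10
G :  0  1  0  1  2  3  2  3  4  5  0
G_A(10) = 0.
Stack B, S = {1, 2, 6, 7, 8}:
G(0) = 0
G(1) = mex{0} = 1
G(2) = mex{1,0} = 2
G(3) = mex{2,1} = 0
G(4) = mex{0,2} = 1
G(5) = mex{1,0} = 2
G(6) = mex{2,1,0} = 3
G(7) = mex{3,2,1,0} = 4
G(8) = mex{4,3,2,1,0} = 5
G(9) = mex{5,4,0,2,1} = 3
G(10) = mex{3,5,1,0,2} = 4
G(11) = mex{4,3,2,1,0} = 5
G(12) = mex{5,4,3,2,1} = 0
G(13) = mex{0,5,4,3,2} = 1
G(14) = mex{1,0,5,4,3} = 2
G(15) = mex{2,1,3,5,4} = 0
G(16) = mex{0,2,4,3,5} = 1
G(17) = mex{1,0,5,4,3} = 2
G(18) = mex{2,1,0,5,4} = 3
G(19) = mex{3,2,1,0,5} = 4
G(20) = mex{4,3,2,1,0} = 5
G(21) = mex{5,4,0,2,1} = 3
G(22) = mex{3,5,1,0,2} = 4
G(23) = mex{4,3,2,1,0} = 5
G(24) = mex{5,4,3,2,1} = 0
G_B(24) = 0.
Stack C, S = {1, 9}:
n :  0  1  2  3  4  5  6  7  8  9 10 11 12
G :  0  1  0  1  0  1  0  1  0  1  0  1  0
G_C(12) = 0.
Combined Grundy value = 0 ⊕ 0 ⊕ 0 = 0.
A winning move leaves total XOR = 0, i.e. changes one component's Grundy value g to g ⊕ X where X is the current total.
Stack A: target g' = 0⊕0 = 0, but every legal move changes the Grundy value (mex property), so 0 moves.
Stack B: target g' = 0⊕0 = 0, but every legal move changes the Grundy value (mex property), so 0 moves.
Stack C: target g' = 0⊕0 = 0, but every legal move changes the Grundy value (mex property), so 0 moves.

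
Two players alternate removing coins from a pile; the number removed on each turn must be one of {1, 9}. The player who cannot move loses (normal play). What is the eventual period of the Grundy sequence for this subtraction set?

G(0) = 0
G(1) = mex{0} = 1
G(2) = mex{1} = 0
G(3) = mex{0} = 1
G(4) = mex{1} = 0
G(5) = mex{0} = 1
G(6) = mex{1} = 0
G(7) = mex{0} = 1
G(8) = mex{1} = 0
G(9) = mex{0,0} = 1
G(10) = mex{1,1} = 0
G(11) = mex{0,0} = 1
G(12) = mex{1,1} = 0
G(13) = mex{0,0} = 1
G(14) = mex{1,1} = 0
G(n+2) = G(n) holds for n = 0,…,8 (a full window of length max(S) = 9), so the sequence is purely periodic with period 2.

2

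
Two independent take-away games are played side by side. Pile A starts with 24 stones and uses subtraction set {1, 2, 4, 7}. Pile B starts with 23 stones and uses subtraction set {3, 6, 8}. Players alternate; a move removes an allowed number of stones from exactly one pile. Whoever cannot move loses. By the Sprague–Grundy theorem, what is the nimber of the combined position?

Pile A, S = {1, 2, 4, 7}:
n :  0  1  2  3  4  5  6  7  8  9 10 11 12 13 14 15 16 17 18 19 20 21 22 23 24
G :  0  1  2  0  1  2  0  1  2  0  1  2  0  1  2  0  1  2  0  1  2  0  1  2  0
G_A(24) = 0.
Pile B, S = {3, 6, 8}:
n :  0  1  2  3  4  5  6  7  8  9 10 11 12 13 14 15 16 17 18 19 20 21 22 23
G :  0  0  0  1  1  1  2  2  2  3  3  0  0  0  1  1  1  2  2  2  3  3  0  0
G_B(23) = 0.
Combined Grundy value = 0 ⊕ 0 = 0.

0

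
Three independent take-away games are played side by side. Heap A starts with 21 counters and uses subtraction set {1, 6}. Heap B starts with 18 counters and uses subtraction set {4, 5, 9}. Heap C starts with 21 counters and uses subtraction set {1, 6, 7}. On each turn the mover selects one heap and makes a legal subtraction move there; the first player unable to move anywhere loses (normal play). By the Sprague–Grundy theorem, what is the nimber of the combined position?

2

Heap A, S = {1, 6}:
G(0) = 0
G(1) = mex{0} = 1
G(2) = mex{1} = 0
G(3) = mex{0} = 1
G(4) = mex{1} = 0
G(5) = mex{0} = 1
G(6) = mex{1,0} = 2
G(7) = mex{2,1} = 0
G(8) = mex{0,0} = 1
G(9) = mex{1,1} = 0
G(10) = mex{0,0} = 1
G(11) = mex{1,1} = 0
G(12) = mex{0,2} = 1
G(13) = mex{1,0} = 2
G(14) = mex{2,1} = 0
G(15) = mex{0,0} = 1
G(16) = mex{1,1} = 0
G(17) = mex{0,0} = 1
G(18) = mex{1,1} = 0
G(19) = mex{0,2} = 1
G(20) = mex{1,0} = 2
G(21) = mex{2,1} = 0
G_A(21) = 0.
Heap B, S = {4, 5, 9}:
n :  0  1  2  3  4  5  6  7  8  9 10 11 12 13 14 15 16 17 18
G :  0  0  0  0  1  1  1  1  2  2  2  2  3  0  0  0  0  1  1
G_B(18) = 1.
Heap C, S = {1, 6, 7}:
n :  0  1  2  3  4  5  6  7  8  9 10 11 12 13 14 15 16 17 18 19 20 21
G :  0  1  0  1  0  1  2  3  2  3  2  3  0  1  0  1  0  1  2  3  2  3
G_C(21) = 3.
Combined Grundy value = 0 ⊕ 1 ⊕ 3 = 2.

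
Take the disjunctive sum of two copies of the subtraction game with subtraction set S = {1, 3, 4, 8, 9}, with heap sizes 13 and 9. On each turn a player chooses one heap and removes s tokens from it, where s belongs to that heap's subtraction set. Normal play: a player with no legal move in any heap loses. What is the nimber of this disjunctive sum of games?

All heaps use S = {1, 3, 4, 8, 9}:
G(0) = 0
G(1) = mex{0} = 1
G(2) = mex{1} = 0
G(3) = mex{0,0} = 1
G(4) = mex{1,1,0} = 2
G(5) = mex{2,0,1} = 3
G(6) = mex{3,1,0} = 2
G(7) = mex{2,2,1} = 0
G(8) = mex{0,3,2,0} = 1
G(9) = mex{1,2,3,1,0} = 4
G(10) = mex{4,0,2,0,1} = 3
G(11) = mex{3,1,0,1,0} = 2
G(12) = mex{2,4,1,2,1} = 0
G(13) = mex{0,3,4,3,2} = 1
Heap A: G(13) = 1.
Heap B: G(9) = 4.
Combined Grundy value = 1 ⊕ 4 = 5.

5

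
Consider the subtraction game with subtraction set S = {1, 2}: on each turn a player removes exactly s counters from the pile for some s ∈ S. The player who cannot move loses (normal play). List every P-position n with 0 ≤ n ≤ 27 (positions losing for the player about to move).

G(0) = 0
G(1) = mex{0} = 1
G(2) = mex{1,0} = 2
G(3) = mex{2,1} = 0
G(4) = mex{0,2} = 1
G(5) = mex{1,0} = 2
G(6) = mex{2,1} = 0
G(7) = mex{0,2} = 1
G(8) = mex{1,0} = 2
G(9) = mex{2,1} = 0
G(10) = mex{0,2} = 1
G(11) = mex{1,0} = 2
G(12) = mex{2,1} = 0
G(13) = mex{0,2} = 1
G(14) = mex{1,0} = 2
G(15) = mex{2,1} = 0
G(16) = mex{0,2} = 1
G(17) = mex{1,0} = 2
G(18) = mex{2,1} = 0
G(19) = mex{0,2} = 1
G(20) = mex{1,0} = 2
G(21) = mex{2,1} = 0
G(22) = mex{0,2} = 1
G(23) = mex{1,0} = 2
G(24) = mex{2,1} = 0
G(25) = mex{0,2} = 1
G(26) = mex{1,0} = 2
G(27) = mex{2,1} = 0
P-positions are exactly the n with G(n) = 0.

0, 3, 6, 9, 12, 15, 18, 21, 24, 27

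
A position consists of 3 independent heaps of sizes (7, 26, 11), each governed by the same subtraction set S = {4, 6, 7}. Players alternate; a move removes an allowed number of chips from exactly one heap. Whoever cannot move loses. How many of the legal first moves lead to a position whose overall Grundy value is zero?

0

All heaps use S = {4, 6, 7}:
n :  0  1  2  3  4  5  6  7  8  9 10 11 12 13 14 15 16 17 18 19 20 21 22 23 24 25 26
G :  0  0  0  0  1  1  1  1  2  2  2  0  0  0  0  1  1  1  1  2  2  2  0  0  0  0  1
Heap A: G(7) = 1.
Heap B: G(26) = 1.
Heap C: G(11) = 0.
Combined Grundy value = 1 ⊕ 1 ⊕ 0 = 0.
A winning move leaves total XOR = 0, i.e. changes one component's Grundy value g to g ⊕ X where X is the current total.
Heap A: target g' = 1⊕0 = 1, but every legal move changes the Grundy value (mex property), so 0 moves.
Heap B: target g' = 1⊕0 = 1, but every legal move changes the Grundy value (mex property), so 0 moves.
Heap C: target g' = 0⊕0 = 0, but every legal move changes the Grundy value (mex property), so 0 moves.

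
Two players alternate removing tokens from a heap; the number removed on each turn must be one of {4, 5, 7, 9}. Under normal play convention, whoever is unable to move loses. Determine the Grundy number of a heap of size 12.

3

G(0) = 0
G(1) = mex{} = 0
G(2) = mex{} = 0
G(3) = mex{} = 0
G(4) = mex{0} = 1
G(5) = mex{0,0} = 1
G(6) = mex{0,0} = 1
G(7) = mex{0,0,0} = 1
G(8) = mex{1,0,0} = 2
G(9) = mex{1,1,0,0} = 2
G(10) = mex{1,1,0,0} = 2
G(11) = mex{1,1,1,0} = 2
G(12) = mex{2,1,1,0} = 3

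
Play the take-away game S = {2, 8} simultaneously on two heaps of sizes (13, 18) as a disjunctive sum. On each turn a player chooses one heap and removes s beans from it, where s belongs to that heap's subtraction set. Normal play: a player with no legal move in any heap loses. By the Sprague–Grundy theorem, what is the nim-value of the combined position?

3

All heaps use S = {2, 8}:
G(0) = 0
G(1) = mex{} = 0
G(2) = mex{0} = 1
G(3) = mex{0} = 1
G(4) = mex{1} = 0
G(5) = mex{1} = 0
G(6) = mex{0} = 1
G(7) = mex{0} = 1
G(8) = mex{1,0} = 2
G(9) = mex{1,0} = 2
G(10) = mex{2,1} = 0
G(11) = mex{2,1} = 0
G(12) = mex{0,0} = 1
G(13) = mex{0,0} = 1
G(14) = mex{1,1} = 0
G(15) = mex{1,1} = 0
G(16) = mex{0,2} = 1
G(17) = mex{0,2} = 1
G(18) = mex{1,0} = 2
Heap A: G(13) = 1.
Heap B: G(18) = 2.
Combined Grundy value = 1 ⊕ 2 = 3.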